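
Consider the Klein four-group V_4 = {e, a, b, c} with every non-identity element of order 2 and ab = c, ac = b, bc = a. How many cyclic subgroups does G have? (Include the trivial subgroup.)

Each element a generates a cyclic subgroup ⟨a⟩; distinct elements may generate the same one (a cyclic group of order d has φ(d) generators).
Cyclic subgroups by order — order 1: 1; order 2: 3.
Total: 4.

4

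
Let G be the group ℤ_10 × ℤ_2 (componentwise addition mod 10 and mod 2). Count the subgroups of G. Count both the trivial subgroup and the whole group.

10

|G| = 20, so by Lagrange every subgroup order divides 20. Divisors: 1, 2, 4, 5, 10, 20.
Subgroups by order — order 1: 1; order 2: 3; order 4: 1; order 5: 1; order 10: 3; order 20: 1.
Total: 1 + 3 + 1 + 1 + 3 + 1 = 10.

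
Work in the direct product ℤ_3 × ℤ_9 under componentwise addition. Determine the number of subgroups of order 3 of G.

|G| = 27 and 3 | 27, so subgroups of order 3 are possible by Lagrange.
The subgroups of order 3 are: {(0,0), (0,3), (0,6)}; {(0,0), (1,0), (2,0)}; {(0,0), (1,3), (2,6)}; {(0,0), (1,6), (2,3)}.
So G has 4 subgroups of order 3.

4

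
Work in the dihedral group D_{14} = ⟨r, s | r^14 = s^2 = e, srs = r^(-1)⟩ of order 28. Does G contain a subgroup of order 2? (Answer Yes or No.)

Yes

2 | 28. A subgroup of order 2 is {e, r^10s}.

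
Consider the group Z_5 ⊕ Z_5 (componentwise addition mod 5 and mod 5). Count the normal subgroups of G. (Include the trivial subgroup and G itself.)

8

G is abelian, so every subgroup is normal.
G has 8 subgroups in total, hence 8 normal subgroups.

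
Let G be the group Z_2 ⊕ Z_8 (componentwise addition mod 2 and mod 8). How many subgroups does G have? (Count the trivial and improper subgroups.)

|G| = 16, so by Lagrange every subgroup order divides 16. Divisors: 1, 2, 4, 8, 16.
Subgroups by order — order 1: 1; order 2: 3; order 4: 3; order 8: 3; order 16: 1.
Total: 1 + 3 + 3 + 3 + 1 = 11.

11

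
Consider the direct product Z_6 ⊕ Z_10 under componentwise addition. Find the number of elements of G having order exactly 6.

An element (a,b) has order lcm(ord(a), ord(b)); count pairs with lcm equal to 6.
Enumerating gives 6 such elements.

6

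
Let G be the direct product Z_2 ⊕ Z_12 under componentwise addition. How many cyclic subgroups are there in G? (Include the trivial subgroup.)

A cyclic subgroup of order d is generated by each of its φ(d) elements of order d, so the cyclic subgroups of order d number (#elements of order d)/φ(d).
Cyclic subgroups by order — order 1: 1; order 2: 3; order 3: 1; order 4: 2; order 6: 3; order 12: 2.
Total: 12.

12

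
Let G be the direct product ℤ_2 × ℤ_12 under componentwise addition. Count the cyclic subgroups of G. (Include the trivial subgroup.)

A cyclic subgroup of order d is generated by each of its φ(d) elements of order d, so the cyclic subgroups of order d number (#elements of order d)/φ(d).
Cyclic subgroups by order — order 1: 1; order 2: 3; order 3: 1; order 4: 2; order 6: 3; order 12: 2.
Total: 12.

12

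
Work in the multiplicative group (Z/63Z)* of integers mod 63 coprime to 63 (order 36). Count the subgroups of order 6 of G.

12

|G| = 36 and 6 | 36, so subgroups of order 6 are possible by Lagrange.
The subgroups of order 6 are: {1, 10, 19, 37, 46, 55}; {1, 8, 11, 23, 25, 58}; {1, 13, 22, 34, 43, 55}; {1, 2, 4, 8, 16, 32}; … (12 in all).
So G has 12 subgroups of order 6.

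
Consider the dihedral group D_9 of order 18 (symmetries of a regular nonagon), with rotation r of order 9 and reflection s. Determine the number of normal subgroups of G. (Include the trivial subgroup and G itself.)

G has 16 subgroups. Checking conjugation-invariance by order — order 1: 1/1 normal; order 2: 0/9 normal; order 3: 1/1 normal; order 6: 0/3 normal; order 9: 1/1 normal; order 18: 1/1 normal.
Total normal subgroups: 4.

4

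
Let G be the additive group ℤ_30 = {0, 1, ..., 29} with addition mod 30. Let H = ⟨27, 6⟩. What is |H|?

10

|⟨27⟩| = 10 and |⟨6⟩| = 5, so |H| is a multiple of lcm(10, 5) = 10 and divides |G| = 30.
Closing under the operation: H = {0, 3, 6, 9, 12, 15, 18, 21, 24, 27}, so |H| = 10.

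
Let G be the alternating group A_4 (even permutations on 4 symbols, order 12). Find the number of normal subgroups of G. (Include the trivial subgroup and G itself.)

G has 10 subgroups. Checking conjugation-invariance by order — order 1: 1/1 normal; order 2: 0/3 normal; order 3: 0/4 normal; order 4: 1/1 normal; order 12: 1/1 normal.
Total normal subgroups: 3.

3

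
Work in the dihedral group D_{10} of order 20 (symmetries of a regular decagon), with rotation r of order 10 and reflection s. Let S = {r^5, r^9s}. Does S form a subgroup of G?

No

The identity e ∉ S, so S is not a subgroup.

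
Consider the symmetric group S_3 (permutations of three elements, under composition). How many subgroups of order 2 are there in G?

|G| = 6 and 2 | 6, so subgroups of order 2 are possible by Lagrange.
The subgroups of order 2 are: {e, (1 2)}; {e, (1 3)}; {e, (2 3)}.
So G has 3 subgroups of order 2.

3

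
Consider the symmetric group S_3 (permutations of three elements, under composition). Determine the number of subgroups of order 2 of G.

|G| = 6 and 2 | 6, so subgroups of order 2 are possible by Lagrange.
The subgroups of order 2 are: {e, (1 2)}; {e, (1 3)}; {e, (2 3)}.
So G has 3 subgroups of order 2.

3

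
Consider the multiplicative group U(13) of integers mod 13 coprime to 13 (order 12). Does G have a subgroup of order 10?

No

10 does not divide |G| = 12, so by Lagrange no subgroup of order 10 exists.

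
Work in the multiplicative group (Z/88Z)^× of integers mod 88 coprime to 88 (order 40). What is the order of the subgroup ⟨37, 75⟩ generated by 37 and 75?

|⟨37⟩| = 10 and |⟨75⟩| = 10, so |H| is a multiple of lcm(10, 10) = 10 and divides |G| = 40.
Closing under the operation: H = {1, 3, 5, 9, 15, 23, 25, 27, 31, 37, 45, 47, 49, 53, 59, 67, 69, 71, 75, 81}, so |H| = 20.

20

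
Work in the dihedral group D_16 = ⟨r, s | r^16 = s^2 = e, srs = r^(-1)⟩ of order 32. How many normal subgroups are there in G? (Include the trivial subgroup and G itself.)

8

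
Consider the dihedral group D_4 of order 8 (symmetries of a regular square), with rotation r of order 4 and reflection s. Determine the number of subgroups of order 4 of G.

|G| = 8 and 4 | 8, so subgroups of order 4 are possible by Lagrange.
The subgroups of order 4 are: {e, r, r^2, r^3}; {e, r^2, s, r^2s}; {e, r^2, rs, r^3s}.
So G has 3 subgroups of order 4.

3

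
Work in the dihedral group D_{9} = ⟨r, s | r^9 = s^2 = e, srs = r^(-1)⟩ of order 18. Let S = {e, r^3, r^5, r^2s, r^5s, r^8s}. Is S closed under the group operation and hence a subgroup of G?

No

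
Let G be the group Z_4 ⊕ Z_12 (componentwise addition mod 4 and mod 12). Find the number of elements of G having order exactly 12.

24

An element (a,b) has order lcm(ord(a), ord(b)); count pairs with lcm equal to 12.
Enumerating gives 24 such elements.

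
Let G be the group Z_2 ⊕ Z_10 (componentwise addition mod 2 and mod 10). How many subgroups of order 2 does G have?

3

|G| = 20 and 2 | 20, so subgroups of order 2 are possible by Lagrange.
The subgroups of order 2 are: {(0,0), (0,5)}; {(0,0), (1,0)}; {(0,0), (1,5)}.
So G has 3 subgroups of order 2.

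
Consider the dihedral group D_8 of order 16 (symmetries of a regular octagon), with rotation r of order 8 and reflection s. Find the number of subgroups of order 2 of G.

|G| = 16 and 2 | 16, so subgroups of order 2 are possible by Lagrange.
The subgroups of order 2 are: {e, r^2s}; {e, r^3s}; {e, r^4}; {e, r^4s}; … (9 in all).
So G has 9 subgroups of order 2.

9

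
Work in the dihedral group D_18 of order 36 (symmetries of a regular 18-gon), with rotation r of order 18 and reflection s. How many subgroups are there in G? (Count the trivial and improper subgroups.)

45

|G| = 36, so by Lagrange every subgroup order divides 36. Divisors: 1, 2, 3, 4, 6, 9, 12, 18, 36.
Subgroups by order — order 1: 1; order 2: 19; order 3: 1; order 4: 9; order 6: 7; order 9: 1; order 12: 3; order 18: 3; order 36: 1.
Total: 1 + 19 + 1 + 9 + 7 + 1 + 3 + 3 + 1 = 45.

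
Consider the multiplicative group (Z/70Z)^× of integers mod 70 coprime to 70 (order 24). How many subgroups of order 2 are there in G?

3

|G| = 24 and 2 | 24, so subgroups of order 2 are possible by Lagrange.
The subgroups of order 2 are: {1, 29}; {1, 41}; {1, 69}.
So G has 3 subgroups of order 2.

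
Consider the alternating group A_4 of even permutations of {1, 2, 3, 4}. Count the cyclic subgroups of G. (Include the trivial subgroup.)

8

A cyclic subgroup of order d is generated by each of its φ(d) elements of order d, so the cyclic subgroups of order d number (#elements of order d)/φ(d).
Cyclic subgroups by order — order 1: 1; order 2: 3; order 3: 4.
Total: 8.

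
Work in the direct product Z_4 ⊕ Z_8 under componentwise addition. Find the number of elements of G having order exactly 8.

An element (a,b) has order lcm(ord(a), ord(b)); count pairs with lcm equal to 8.
Enumerating gives 16 such elements.

16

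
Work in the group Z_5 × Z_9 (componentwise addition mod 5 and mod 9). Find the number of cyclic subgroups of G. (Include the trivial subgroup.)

6

Group the elements of G by the cyclic subgroup they generate; each cyclic subgroup of order d accounts for φ(d) elements.
Cyclic subgroups by order — order 1: 1; order 3: 1; order 5: 1; order 9: 1; order 15: 1; order 45: 1.
Total: 6.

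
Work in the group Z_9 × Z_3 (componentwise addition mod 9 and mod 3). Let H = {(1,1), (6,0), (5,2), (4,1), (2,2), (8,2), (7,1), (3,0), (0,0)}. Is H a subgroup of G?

|H| = 9 divides |G| = 27, consistent with Lagrange.
H contains the identity, every element's inverse is in H, and H is closed under +: it is a subgroup.
In fact H = ⟨(7,1)⟩.

Yes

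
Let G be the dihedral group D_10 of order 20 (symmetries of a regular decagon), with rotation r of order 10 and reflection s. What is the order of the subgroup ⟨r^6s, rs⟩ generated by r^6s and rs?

4

|⟨r^6s⟩| = 2 and |⟨rs⟩| = 2, so |H| is a multiple of lcm(2, 2) = 2 and divides |G| = 20.
Closing under the operation: H = {e, r^5, rs, r^6s}, so |H| = 4.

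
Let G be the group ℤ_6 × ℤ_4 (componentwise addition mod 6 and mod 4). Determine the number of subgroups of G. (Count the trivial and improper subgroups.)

|G| = 24, so by Lagrange every subgroup order divides 24. Divisors: 1, 2, 3, 4, 6, 8, 12, 24.
Subgroups by order — order 1: 1; order 2: 3; order 3: 1; order 4: 3; order 6: 3; order 8: 1; order 12: 3; order 24: 1.
Total: 1 + 3 + 1 + 3 + 3 + 1 + 3 + 1 = 16.

16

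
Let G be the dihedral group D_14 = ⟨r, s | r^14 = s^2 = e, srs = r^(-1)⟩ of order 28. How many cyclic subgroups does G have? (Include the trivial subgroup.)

18

Group the elements of G by the cyclic subgroup they generate; each cyclic subgroup of order d accounts for φ(d) elements.
Cyclic subgroups by order — order 1: 1; order 2: 15; order 7: 1; order 14: 1.
Total: 18.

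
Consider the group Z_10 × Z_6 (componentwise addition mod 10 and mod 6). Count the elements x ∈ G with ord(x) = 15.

An element (a,b) has order lcm(ord(a), ord(b)); count pairs with lcm equal to 15.
Enumerating gives 8 such elements.

8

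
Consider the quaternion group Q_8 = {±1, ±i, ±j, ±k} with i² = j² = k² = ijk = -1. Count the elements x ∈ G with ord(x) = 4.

6

The elements of order 4 are: i, -i, j, -j, k, -k.
That's 6.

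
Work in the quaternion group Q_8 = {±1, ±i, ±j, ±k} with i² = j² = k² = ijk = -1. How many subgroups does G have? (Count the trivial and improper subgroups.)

|G| = 8, so by Lagrange every subgroup order divides 8. Divisors: 1, 2, 4, 8.
Subgroups by order — order 1: 1; order 2: 1; order 4: 3; order 8: 1.
Total: 1 + 1 + 3 + 1 = 6.

6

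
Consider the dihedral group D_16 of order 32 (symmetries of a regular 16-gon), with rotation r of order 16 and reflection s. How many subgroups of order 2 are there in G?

17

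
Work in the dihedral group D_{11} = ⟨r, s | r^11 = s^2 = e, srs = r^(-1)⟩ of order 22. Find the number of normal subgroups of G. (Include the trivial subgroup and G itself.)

3

G has 14 subgroups. Checking conjugation-invariance by order — order 1: 1/1 normal; order 2: 0/11 normal; order 11: 1/1 normal; order 22: 1/1 normal.
Total normal subgroups: 3.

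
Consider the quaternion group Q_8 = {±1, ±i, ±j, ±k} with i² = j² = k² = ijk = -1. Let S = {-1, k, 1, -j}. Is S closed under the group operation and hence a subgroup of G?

-j ∈ S but its inverse j ∉ S, so S is not a subgroup.

No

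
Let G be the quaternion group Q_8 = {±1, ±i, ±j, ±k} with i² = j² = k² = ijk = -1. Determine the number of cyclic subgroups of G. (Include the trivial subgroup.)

Group the elements of G by the cyclic subgroup they generate; each cyclic subgroup of order d accounts for φ(d) elements.
Cyclic subgroups by order — order 1: 1; order 2: 1; order 4: 3.
Total: 5.

5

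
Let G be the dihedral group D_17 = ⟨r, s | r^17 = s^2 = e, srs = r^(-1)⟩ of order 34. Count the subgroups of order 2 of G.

|G| = 34 and 2 | 34, so subgroups of order 2 are possible by Lagrange.
The subgroups of order 2 are: {e, r^10s}; {e, r^11s}; {e, r^12s}; {e, r^13s}; … (17 in all).
So G has 17 subgroups of order 2.

17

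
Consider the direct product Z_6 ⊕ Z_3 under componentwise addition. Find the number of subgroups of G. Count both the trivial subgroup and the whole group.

12

|G| = 18, so by Lagrange every subgroup order divides 18. Divisors: 1, 2, 3, 6, 9, 18.
Subgroups by order — order 1: 1; order 2: 1; order 3: 4; order 6: 4; order 9: 1; order 18: 1.
Total: 1 + 1 + 4 + 4 + 1 + 1 = 12.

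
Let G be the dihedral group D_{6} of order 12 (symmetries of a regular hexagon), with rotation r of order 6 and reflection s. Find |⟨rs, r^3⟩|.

4

|⟨rs⟩| = 2 and |⟨r^3⟩| = 2, so |H| is a multiple of lcm(2, 2) = 2 and divides |G| = 12.
Closing under the operation: H = {e, r^3, rs, r^4s}, so |H| = 4.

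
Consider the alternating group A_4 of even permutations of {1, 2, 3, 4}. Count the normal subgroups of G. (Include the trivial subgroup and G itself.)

3

G has 10 subgroups. Checking conjugation-invariance by order — order 1: 1/1 normal; order 2: 0/3 normal; order 3: 0/4 normal; order 4: 1/1 normal; order 12: 1/1 normal.
Total normal subgroups: 3.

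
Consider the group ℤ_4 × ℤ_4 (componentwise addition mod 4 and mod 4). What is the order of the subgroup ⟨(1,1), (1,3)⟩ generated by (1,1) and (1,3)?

|⟨(1,1)⟩| = 4 and |⟨(1,3)⟩| = 4, so |H| is a multiple of lcm(4, 4) = 4 and divides |G| = 16.
Closing under the operation: H = {(0,0), (0,2), (1,1), (1,3), (2,0), (2,2), (3,1), (3,3)}, so |H| = 8.

8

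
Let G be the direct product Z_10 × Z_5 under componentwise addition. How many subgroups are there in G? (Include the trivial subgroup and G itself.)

16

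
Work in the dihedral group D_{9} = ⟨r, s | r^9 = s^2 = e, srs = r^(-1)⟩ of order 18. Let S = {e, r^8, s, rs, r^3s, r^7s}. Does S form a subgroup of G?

r^8 ∈ S but its inverse r ∉ S, so S is not a subgroup.

No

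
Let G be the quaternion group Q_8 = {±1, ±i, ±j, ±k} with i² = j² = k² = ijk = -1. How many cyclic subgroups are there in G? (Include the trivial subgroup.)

5

A cyclic subgroup of order d is generated by each of its φ(d) elements of order d, so the cyclic subgroups of order d number (#elements of order d)/φ(d).
Cyclic subgroups by order — order 1: 1; order 2: 1; order 4: 3.
Total: 5.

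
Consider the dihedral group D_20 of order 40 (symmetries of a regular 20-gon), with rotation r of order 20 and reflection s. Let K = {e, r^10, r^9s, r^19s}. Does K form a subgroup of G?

|K| = 4 divides |G| = 40, consistent with Lagrange.
K contains the identity, every element's inverse is in K, and K is closed under ·: it is a subgroup.

Yes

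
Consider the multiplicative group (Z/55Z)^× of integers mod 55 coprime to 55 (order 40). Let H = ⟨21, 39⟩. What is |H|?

|⟨21⟩| = 2 and |⟨39⟩| = 10, so |H| is a multiple of lcm(2, 10) = 10 and divides |G| = 40.
Closing under the operation: H = {1, 4, 6, 9, 14, 16, 19, 21, 24, 26, 29, 31, 34, 36, 39, 41, 46, 49, 51, 54}, so |H| = 20.

20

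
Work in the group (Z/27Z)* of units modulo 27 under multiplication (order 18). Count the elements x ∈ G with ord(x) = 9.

The elements of order 9 are: 4, 7, 13, 16, 22, 25.
That's 6.

6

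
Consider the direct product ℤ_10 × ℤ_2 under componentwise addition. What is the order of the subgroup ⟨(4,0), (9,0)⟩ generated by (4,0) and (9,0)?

|⟨(4,0)⟩| = 5 and |⟨(9,0)⟩| = 10, so |H| is a multiple of lcm(5, 10) = 10 and divides |G| = 20.
Closing under the operation: H = {(0,0), (1,0), (2,0), (3,0), (4,0), (5,0), (6,0), (7,0), (8,0), (9,0)}, so |H| = 10.

10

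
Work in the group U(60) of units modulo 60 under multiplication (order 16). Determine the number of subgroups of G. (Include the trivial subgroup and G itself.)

|G| = 16, so by Lagrange every subgroup order divides 16. Divisors: 1, 2, 4, 8, 16.
Subgroups by order — order 1: 1; order 2: 7; order 4: 11; order 8: 7; order 16: 1.
Total: 1 + 7 + 11 + 7 + 1 = 27.

27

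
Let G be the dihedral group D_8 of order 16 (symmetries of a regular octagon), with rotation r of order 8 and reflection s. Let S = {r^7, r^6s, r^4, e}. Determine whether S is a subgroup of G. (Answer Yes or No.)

No

r^7 ∈ S but its inverse r ∉ S, so S is not a subgroup.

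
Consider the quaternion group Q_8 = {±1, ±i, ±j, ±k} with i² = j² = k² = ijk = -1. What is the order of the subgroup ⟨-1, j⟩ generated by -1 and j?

|⟨-1⟩| = 2 and |⟨j⟩| = 4, so |H| is a multiple of lcm(2, 4) = 4 and divides |G| = 8.
Closing under the operation: H = {1, -1, j, -j}, so |H| = 4.

4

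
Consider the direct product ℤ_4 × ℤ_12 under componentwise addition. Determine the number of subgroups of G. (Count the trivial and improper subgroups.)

|G| = 48, so by Lagrange every subgroup order divides 48. Divisors: 1, 2, 3, 4, 6, 8, 12, 16, 24, 48.
Subgroups by order — order 1: 1; order 2: 3; order 3: 1; order 4: 7; order 6: 3; order 8: 3; order 12: 7; order 16: 1; order 24: 3; order 48: 1.
Total: 1 + 3 + 1 + 7 + 3 + 3 + 7 + 1 + 3 + 1 = 30.

30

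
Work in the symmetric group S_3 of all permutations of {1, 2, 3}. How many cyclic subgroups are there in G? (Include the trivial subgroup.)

A cyclic subgroup of order d is generated by each of its φ(d) elements of order d, so the cyclic subgroups of order d number (#elements of order d)/φ(d).
Cyclic subgroups by order — order 1: 1; order 2: 3; order 3: 1.
Total: 5.

5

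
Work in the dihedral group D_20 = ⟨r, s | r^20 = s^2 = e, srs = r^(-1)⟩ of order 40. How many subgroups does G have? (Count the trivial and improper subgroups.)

|G| = 40, so by Lagrange every subgroup order divides 40. Divisors: 1, 2, 4, 5, 8, 10, 20, 40.
Subgroups by order — order 1: 1; order 2: 21; order 4: 11; order 5: 1; order 8: 5; order 10: 5; order 20: 3; order 40: 1.
Total: 1 + 21 + 11 + 1 + 5 + 5 + 3 + 1 = 48.

48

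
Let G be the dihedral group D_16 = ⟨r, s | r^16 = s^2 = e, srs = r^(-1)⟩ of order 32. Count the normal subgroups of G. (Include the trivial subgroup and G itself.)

G has 36 subgroups. Checking conjugation-invariance by order — order 1: 1/1 normal; order 2: 1/17 normal; order 4: 1/9 normal; order 8: 1/5 normal; order 16: 3/3 normal; order 32: 1/1 normal.
Total normal subgroups: 8.

8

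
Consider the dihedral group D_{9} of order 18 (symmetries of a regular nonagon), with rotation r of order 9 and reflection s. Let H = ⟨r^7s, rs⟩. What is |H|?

6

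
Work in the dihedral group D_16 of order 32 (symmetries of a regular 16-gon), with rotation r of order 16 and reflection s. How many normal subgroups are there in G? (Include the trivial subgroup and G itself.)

G has 36 subgroups. Checking conjugation-invariance by order — order 1: 1/1 normal; order 2: 1/17 normal; order 4: 1/9 normal; order 8: 1/5 normal; order 16: 3/3 normal; order 32: 1/1 normal.
Total normal subgroups: 8.

8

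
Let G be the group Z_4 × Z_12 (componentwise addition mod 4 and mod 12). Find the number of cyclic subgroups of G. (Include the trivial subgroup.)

A cyclic subgroup of order d is generated by each of its φ(d) elements of order d, so the cyclic subgroups of order d number (#elements of order d)/φ(d).
Cyclic subgroups by order — order 1: 1; order 2: 3; order 3: 1; order 4: 6; order 6: 3; order 12: 6.
Total: 20.

20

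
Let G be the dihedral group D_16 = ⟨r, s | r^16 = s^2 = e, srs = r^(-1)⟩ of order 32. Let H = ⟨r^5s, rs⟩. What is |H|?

8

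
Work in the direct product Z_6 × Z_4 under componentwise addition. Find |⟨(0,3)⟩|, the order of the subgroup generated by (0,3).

4

The order of (0,3) in Z_6 × Z_4 is lcm(ord(0) in Z_6, ord(3) in Z_4).
ord(0) = 1 and ord(3) = 4, so |⟨(0,3)⟩| = lcm(1, 4) = 4.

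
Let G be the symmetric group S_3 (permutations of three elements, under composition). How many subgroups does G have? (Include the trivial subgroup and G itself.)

6

|G| = 6, so by Lagrange every subgroup order divides 6. Divisors: 1, 2, 3, 6.
Subgroups by order — order 1: 1; order 2: 3; order 3: 1; order 6: 1.
Total: 1 + 3 + 1 + 1 = 6.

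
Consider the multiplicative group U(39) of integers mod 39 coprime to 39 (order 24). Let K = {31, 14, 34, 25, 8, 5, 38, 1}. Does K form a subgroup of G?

|K| = 8 divides |G| = 24, consistent with Lagrange.
K contains the identity, every element's inverse is in K, and K is closed under ·: it is a subgroup.

Yes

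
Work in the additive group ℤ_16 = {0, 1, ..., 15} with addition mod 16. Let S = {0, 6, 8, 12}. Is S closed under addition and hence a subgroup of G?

No

6 ∈ S but its inverse 10 ∉ S, so S is not a subgroup.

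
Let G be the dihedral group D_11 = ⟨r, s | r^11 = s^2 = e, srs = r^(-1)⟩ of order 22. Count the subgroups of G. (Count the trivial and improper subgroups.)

|G| = 22, so by Lagrange every subgroup order divides 22. Divisors: 1, 2, 11, 22.
Subgroups by order — order 1: 1; order 2: 11; order 11: 1; order 22: 1.
Total: 1 + 11 + 1 + 1 = 14.

14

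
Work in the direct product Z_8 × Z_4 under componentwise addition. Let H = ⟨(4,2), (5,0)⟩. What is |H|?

|⟨(4,2)⟩| = 2 and |⟨(5,0)⟩| = 8, so |H| is a multiple of lcm(2, 8) = 8 and divides |G| = 32.
Closing under the operation: H = {(0,0), (0,2), (1,0), (1,2), (2,0), (2,2), (3,0), (3,2), (4,0), (4,2), (5,0), (5,2), (6,0), (6,2), (7,0), (7,2)}, so |H| = 16.

16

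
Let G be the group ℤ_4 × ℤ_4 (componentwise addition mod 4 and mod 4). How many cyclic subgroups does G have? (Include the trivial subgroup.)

10

A cyclic subgroup of order d is generated by each of its φ(d) elements of order d, so the cyclic subgroups of order d number (#elements of order d)/φ(d).
Cyclic subgroups by order — order 1: 1; order 2: 3; order 4: 6.
Total: 10.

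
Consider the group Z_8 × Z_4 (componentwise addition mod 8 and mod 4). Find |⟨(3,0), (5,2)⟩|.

|⟨(3,0)⟩| = 8 and |⟨(5,2)⟩| = 8, so |H| is a multiple of lcm(8, 8) = 8 and divides |G| = 32.
Closing under the operation: H = {(0,0), (0,2), (1,0), (1,2), (2,0), (2,2), (3,0), (3,2), (4,0), (4,2), (5,0), (5,2), (6,0), (6,2), (7,0), (7,2)}, so |H| = 16.

16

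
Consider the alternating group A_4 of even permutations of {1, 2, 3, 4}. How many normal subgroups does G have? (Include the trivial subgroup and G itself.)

G has 10 subgroups. Checking conjugation-invariance by order — order 1: 1/1 normal; order 2: 0/3 normal; order 3: 0/4 normal; order 4: 1/1 normal; order 12: 1/1 normal.
Total normal subgroups: 3.

3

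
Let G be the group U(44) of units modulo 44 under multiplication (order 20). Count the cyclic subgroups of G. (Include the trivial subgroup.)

Group the elements of G by the cyclic subgroup they generate; each cyclic subgroup of order d accounts for φ(d) elements.
Cyclic subgroups by order — order 1: 1; order 2: 3; order 5: 1; order 10: 3.
Total: 8.

8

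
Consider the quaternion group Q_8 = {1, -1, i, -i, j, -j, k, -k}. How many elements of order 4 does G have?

The elements of order 4 are: i, -i, j, -j, k, -k.
That's 6.

6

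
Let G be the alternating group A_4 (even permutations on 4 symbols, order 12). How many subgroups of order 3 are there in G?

|G| = 12 and 3 | 12, so subgroups of order 3 are possible by Lagrange.
The subgroups of order 3 are: {e, (1 2 3), (1 3 2)}; {e, (1 2 4), (1 4 2)}; {e, (1 3 4), (1 4 3)}; {e, (2 3 4), (2 4 3)}.
So G has 4 subgroups of order 3.

4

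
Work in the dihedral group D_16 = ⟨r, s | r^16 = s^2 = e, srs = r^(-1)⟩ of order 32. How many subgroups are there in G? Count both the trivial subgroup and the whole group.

|G| = 32, so by Lagrange every subgroup order divides 32. Divisors: 1, 2, 4, 8, 16, 32.
Subgroups by order — order 1: 1; order 2: 17; order 4: 9; order 8: 5; order 16: 3; order 32: 1.
Total: 1 + 17 + 9 + 5 + 3 + 1 = 36.

36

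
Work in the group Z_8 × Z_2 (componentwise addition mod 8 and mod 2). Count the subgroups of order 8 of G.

3

|G| = 16 and 8 | 16, so subgroups of order 8 are possible by Lagrange.
The subgroups of order 8 are: {(0,0), (0,1), (2,0), (2,1), (4,0), (4,1), (6,0), (6,1)}; {(0,0), (1,0), (2,0), (3,0), (4,0), (5,0), (6,0), (7,0)}; {(0,0), (1,1), (2,0), (3,1), (4,0), (5,1), (6,0), (7,1)}.
So G has 3 subgroups of order 8.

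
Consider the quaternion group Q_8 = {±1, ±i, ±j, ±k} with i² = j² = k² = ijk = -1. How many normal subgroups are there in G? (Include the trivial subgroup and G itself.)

6

G has 6 subgroups. Checking conjugation-invariance by order — order 1: 1/1 normal; order 2: 1/1 normal; order 4: 3/3 normal; order 8: 1/1 normal.
Total normal subgroups: 6.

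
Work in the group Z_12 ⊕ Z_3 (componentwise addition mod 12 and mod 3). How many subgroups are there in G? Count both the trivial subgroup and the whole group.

18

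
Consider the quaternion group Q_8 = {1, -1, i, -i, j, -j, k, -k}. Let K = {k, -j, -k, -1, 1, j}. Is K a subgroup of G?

|K| = 6 does not divide |G| = 8, so by Lagrange K is not a subgroup.

No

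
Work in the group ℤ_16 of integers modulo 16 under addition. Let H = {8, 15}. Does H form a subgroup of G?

No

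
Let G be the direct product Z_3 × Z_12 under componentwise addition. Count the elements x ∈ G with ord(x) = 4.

2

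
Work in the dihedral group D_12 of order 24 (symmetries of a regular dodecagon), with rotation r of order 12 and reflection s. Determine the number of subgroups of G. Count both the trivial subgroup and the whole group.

34

|G| = 24, so by Lagrange every subgroup order divides 24. Divisors: 1, 2, 3, 4, 6, 8, 12, 24.
Subgroups by order — order 1: 1; order 2: 13; order 3: 1; order 4: 7; order 6: 5; order 8: 3; order 12: 3; order 24: 1.
Total: 1 + 13 + 1 + 7 + 5 + 3 + 3 + 1 = 34.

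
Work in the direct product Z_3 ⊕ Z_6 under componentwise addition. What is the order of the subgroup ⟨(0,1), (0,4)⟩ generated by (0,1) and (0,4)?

6

|⟨(0,1)⟩| = 6 and |⟨(0,4)⟩| = 3, so |H| is a multiple of lcm(6, 3) = 6 and divides |G| = 18.
Closing under the operation: H = {(0,0), (0,1), (0,2), (0,3), (0,4), (0,5)}, so |H| = 6.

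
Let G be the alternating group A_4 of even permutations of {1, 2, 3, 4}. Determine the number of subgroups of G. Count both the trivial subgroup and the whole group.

|G| = 12, so by Lagrange every subgroup order divides 12. Divisors: 1, 2, 3, 4, 6, 12.
Subgroups by order — order 1: 1; order 2: 3; order 3: 4; order 4: 1; order 6: 0; order 12: 1.
Total: 1 + 3 + 4 + 1 + 0 + 1 = 10.

10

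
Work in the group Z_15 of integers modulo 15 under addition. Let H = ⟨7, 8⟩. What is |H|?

|⟨7⟩| = 15 and |⟨8⟩| = 15, so |H| is a multiple of lcm(15, 15) = 15 and divides |G| = 15.
Closing {7, 8} under the group operation gives all of G, so |H| = 15.

15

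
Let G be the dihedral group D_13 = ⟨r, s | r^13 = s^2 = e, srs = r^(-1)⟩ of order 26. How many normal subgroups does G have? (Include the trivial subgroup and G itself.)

3

G has 16 subgroups. Checking conjugation-invariance by order — order 1: 1/1 normal; order 2: 0/13 normal; order 13: 1/1 normal; order 26: 1/1 normal.
Total normal subgroups: 3.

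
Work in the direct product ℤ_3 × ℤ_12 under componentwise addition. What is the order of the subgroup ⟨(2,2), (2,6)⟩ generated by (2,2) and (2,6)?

18

|⟨(2,2)⟩| = 6 and |⟨(2,6)⟩| = 6, so |H| is a multiple of lcm(6, 6) = 6 and divides |G| = 36.
Closing under the operation: H = {(0,0), (0,2), (0,4), (0,6), (0,8), (0,10), (1,0), (1,2), (1,4), (1,6), (1,8), (1,10), (2,0), (2,2), (2,4), (2,6), (2,8), (2,10)}, so |H| = 18.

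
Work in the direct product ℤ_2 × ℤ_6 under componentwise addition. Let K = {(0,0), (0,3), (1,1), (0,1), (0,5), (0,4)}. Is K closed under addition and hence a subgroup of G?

(0,4) ∈ K but its inverse (0,2) ∉ K, so K is not a subgroup.

No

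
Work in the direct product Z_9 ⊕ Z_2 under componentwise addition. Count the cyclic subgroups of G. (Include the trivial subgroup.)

A cyclic subgroup of order d is generated by each of its φ(d) elements of order d, so the cyclic subgroups of order d number (#elements of order d)/φ(d).
Cyclic subgroups by order — order 1: 1; order 2: 1; order 3: 1; order 6: 1; order 9: 1; order 18: 1.
Total: 6.

6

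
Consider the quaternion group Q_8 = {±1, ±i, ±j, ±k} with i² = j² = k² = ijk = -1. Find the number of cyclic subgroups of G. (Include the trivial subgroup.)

Group the elements of G by the cyclic subgroup they generate; each cyclic subgroup of order d accounts for φ(d) elements.
Cyclic subgroups by order — order 1: 1; order 2: 1; order 4: 3.
Total: 5.

5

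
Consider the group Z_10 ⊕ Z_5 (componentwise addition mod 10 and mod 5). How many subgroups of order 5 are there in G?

|G| = 50 and 5 | 50, so subgroups of order 5 are possible by Lagrange.
The subgroups of order 5 are: {(0,0), (0,1), (0,2), (0,3), (0,4)}; {(0,0), (2,0), (4,0), (6,0), (8,0)}; {(0,0), (2,1), (4,2), (6,3), (8,4)}; {(0,0), (2,2), (4,4), (6,1), (8,3)}; … (6 in all).
So G has 6 subgroups of order 5.

6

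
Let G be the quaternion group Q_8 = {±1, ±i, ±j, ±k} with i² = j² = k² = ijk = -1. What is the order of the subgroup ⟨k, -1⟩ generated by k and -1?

4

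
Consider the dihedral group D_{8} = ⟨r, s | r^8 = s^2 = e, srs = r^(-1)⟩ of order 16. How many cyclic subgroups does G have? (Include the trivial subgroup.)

Group the elements of G by the cyclic subgroup they generate; each cyclic subgroup of order d accounts for φ(d) elements.
Cyclic subgroups by order — order 1: 1; order 2: 9; order 4: 1; order 8: 1.
Total: 12.

12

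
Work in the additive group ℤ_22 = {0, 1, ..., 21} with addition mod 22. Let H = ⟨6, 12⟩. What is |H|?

11

|⟨6⟩| = 11 and |⟨12⟩| = 11, so |H| is a multiple of lcm(11, 11) = 11 and divides |G| = 22.
Closing under the operation: H = {0, 2, 4, 6, 8, 10, 12, 14, 16, 18, 20}, so |H| = 11.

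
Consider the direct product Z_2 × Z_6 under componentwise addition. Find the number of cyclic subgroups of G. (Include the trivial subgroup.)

8

Group the elements of G by the cyclic subgroup they generate; each cyclic subgroup of order d accounts for φ(d) elements.
Cyclic subgroups by order — order 1: 1; order 2: 3; order 3: 1; order 6: 3.
Total: 8.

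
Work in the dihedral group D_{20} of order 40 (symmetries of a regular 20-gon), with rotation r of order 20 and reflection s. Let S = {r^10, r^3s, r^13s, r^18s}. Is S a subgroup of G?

The identity e ∉ S, so S is not a subgroup.

No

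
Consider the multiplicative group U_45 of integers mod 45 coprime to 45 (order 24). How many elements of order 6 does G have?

The elements of order 6 are: 4, 11, 14, 29, 34, 41.
That's 6.

6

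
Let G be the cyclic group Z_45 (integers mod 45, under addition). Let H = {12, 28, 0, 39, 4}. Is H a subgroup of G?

No

4 ∈ H but its inverse 41 ∉ H, so H is not a subgroup.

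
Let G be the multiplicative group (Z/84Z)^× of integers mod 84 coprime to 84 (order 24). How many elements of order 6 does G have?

Enumerating element orders in G gives 14 elements of order 6.

14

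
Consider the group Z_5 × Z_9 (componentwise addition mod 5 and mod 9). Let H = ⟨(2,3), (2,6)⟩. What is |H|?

15

|⟨(2,3)⟩| = 15 and |⟨(2,6)⟩| = 15, so |H| is a multiple of lcm(15, 15) = 15 and divides |G| = 45.
Closing under the operation: H = {(0,0), (0,3), (0,6), (1,0), (1,3), (1,6), (2,0), (2,3), (2,6), (3,0), (3,3), (3,6), (4,0), (4,3), (4,6)}, so |H| = 15.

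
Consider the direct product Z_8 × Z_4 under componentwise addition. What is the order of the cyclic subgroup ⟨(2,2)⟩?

4

The order of (2,2) in Z_8 × Z_4 is lcm(ord(2) in Z_8, ord(2) in Z_4).
ord(2) = 4 and ord(2) = 2, so |⟨(2,2)⟩| = lcm(4, 2) = 4.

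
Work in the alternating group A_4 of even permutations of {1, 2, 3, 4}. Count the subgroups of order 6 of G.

0

|G| = 12 and 6 | 12, so subgroups of order 6 are possible by Lagrange.
Checking all subgroups of G, none has order 6.
So G has 0 subgroups of order 6.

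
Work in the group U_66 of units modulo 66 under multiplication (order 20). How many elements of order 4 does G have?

0

No element of G has order 4 (even though 4 | 20).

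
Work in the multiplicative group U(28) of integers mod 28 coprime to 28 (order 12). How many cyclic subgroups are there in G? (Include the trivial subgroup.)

Each element a generates a cyclic subgroup ⟨a⟩; distinct elements may generate the same one (a cyclic group of order d has φ(d) generators).
Cyclic subgroups by order — order 1: 1; order 2: 3; order 3: 1; order 6: 3.
Total: 8.

8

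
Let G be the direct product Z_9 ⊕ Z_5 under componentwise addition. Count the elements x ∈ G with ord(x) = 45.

An element (a,b) has order lcm(ord(a), ord(b)); count pairs with lcm equal to 45.
Enumerating gives 24 such elements.

24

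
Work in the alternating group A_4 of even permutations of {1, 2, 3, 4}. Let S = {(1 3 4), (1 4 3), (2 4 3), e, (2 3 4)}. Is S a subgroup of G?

No

|S| = 5 does not divide |G| = 12, so by Lagrange S is not a subgroup.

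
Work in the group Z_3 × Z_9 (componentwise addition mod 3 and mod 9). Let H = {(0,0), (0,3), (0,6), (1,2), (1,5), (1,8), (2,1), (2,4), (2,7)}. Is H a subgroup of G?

Yes

|H| = 9 divides |G| = 27, consistent with Lagrange.
H contains the identity, every element's inverse is in H, and H is closed under +: it is a subgroup.
In fact H = ⟨(2,4)⟩.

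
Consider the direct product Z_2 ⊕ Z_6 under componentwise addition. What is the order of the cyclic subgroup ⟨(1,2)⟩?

6

The order of (1,2) in Z_2 × Z_6 is lcm(ord(1) in Z_2, ord(2) in Z_6).
ord(1) = 2 and ord(2) = 3, so |⟨(1,2)⟩| = lcm(2, 3) = 6.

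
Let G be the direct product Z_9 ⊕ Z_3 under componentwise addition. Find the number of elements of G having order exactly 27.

An element (a,b) has order lcm(ord(a), ord(b)); count pairs with lcm equal to 27.
Enumerating gives 0 such elements.

0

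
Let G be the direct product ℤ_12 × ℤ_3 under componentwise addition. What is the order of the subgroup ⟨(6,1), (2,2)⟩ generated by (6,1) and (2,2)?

|⟨(6,1)⟩| = 6 and |⟨(2,2)⟩| = 6, so |H| is a multiple of lcm(6, 6) = 6 and divides |G| = 36.
Closing under the operation: H = {(0,0), (0,1), (0,2), (2,0), (2,1), (2,2), (4,0), (4,1), (4,2), (6,0), (6,1), (6,2), (8,0), (8,1), (8,2), (10,0), (10,1), (10,2)}, so |H| = 18.

18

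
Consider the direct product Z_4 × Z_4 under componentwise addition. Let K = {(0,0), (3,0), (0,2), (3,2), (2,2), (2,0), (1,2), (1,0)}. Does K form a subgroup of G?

|K| = 8 divides |G| = 16, consistent with Lagrange.
K contains the identity, every element's inverse is in K, and K is closed under +: it is a subgroup.

Yes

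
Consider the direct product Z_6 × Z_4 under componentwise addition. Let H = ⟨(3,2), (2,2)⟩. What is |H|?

12

|⟨(3,2)⟩| = 2 and |⟨(2,2)⟩| = 6, so |H| is a multiple of lcm(2, 6) = 6 and divides |G| = 24.
Closing under the operation: H = {(0,0), (0,2), (1,0), (1,2), (2,0), (2,2), (3,0), (3,2), (4,0), (4,2), (5,0), (5,2)}, so |H| = 12.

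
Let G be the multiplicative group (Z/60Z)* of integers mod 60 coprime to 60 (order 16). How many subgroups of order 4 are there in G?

11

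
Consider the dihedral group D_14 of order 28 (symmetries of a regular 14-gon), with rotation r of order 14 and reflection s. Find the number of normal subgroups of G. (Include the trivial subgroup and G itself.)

7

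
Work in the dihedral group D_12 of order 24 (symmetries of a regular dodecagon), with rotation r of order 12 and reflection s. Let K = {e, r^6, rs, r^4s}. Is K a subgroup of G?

Closure fails: rs · r^6 = r^7s ∉ K. So K is not a subgroup.

No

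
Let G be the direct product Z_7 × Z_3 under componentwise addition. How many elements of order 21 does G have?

12

An element (a,b) has order lcm(ord(a), ord(b)); count pairs with lcm equal to 21.
Enumerating gives 12 such elements.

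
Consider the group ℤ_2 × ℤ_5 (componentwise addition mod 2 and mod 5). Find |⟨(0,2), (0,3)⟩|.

5

|⟨(0,2)⟩| = 5 and |⟨(0,3)⟩| = 5, so |H| is a multiple of lcm(5, 5) = 5 and divides |G| = 10.
Closing under the operation: H = {(0,0), (0,1), (0,2), (0,3), (0,4)}, so |H| = 5.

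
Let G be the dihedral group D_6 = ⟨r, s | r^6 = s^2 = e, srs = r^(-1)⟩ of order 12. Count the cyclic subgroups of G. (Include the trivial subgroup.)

A cyclic subgroup of order d is generated by each of its φ(d) elements of order d, so the cyclic subgroups of order d number (#elements of order d)/φ(d).
Cyclic subgroups by order — order 1: 1; order 2: 7; order 3: 1; order 6: 1.
Total: 10.

10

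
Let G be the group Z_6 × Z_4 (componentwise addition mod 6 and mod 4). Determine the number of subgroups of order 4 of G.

3

|G| = 24 and 4 | 24, so subgroups of order 4 are possible by Lagrange.
The subgroups of order 4 are: {(0,0), (0,1), (0,2), (0,3)}; {(0,0), (0,2), (3,0), (3,2)}; {(0,0), (0,2), (3,1), (3,3)}.
So G has 3 subgroups of order 4.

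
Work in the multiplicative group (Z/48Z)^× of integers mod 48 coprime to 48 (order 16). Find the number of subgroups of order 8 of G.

7

|G| = 16 and 8 | 16, so subgroups of order 8 are possible by Lagrange.
The subgroups of order 8 are: {1, 11, 13, 23, 25, 35, 37, 47}; {1, 11, 17, 19, 25, 35, 41, 43}; {1, 5, 7, 11, 25, 29, 31, 35}; {1, 5, 13, 17, 25, 29, 37, 41}; … (7 in all).
So G has 7 subgroups of order 8.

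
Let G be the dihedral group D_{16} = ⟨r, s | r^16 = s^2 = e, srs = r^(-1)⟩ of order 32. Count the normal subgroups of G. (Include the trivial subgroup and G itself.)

8

G has 36 subgroups. Checking conjugation-invariance by order — order 1: 1/1 normal; order 2: 1/17 normal; order 4: 1/9 normal; order 8: 1/5 normal; order 16: 3/3 normal; order 32: 1/1 normal.
Total normal subgroups: 8.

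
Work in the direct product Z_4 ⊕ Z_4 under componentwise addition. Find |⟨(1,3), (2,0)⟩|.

|⟨(1,3)⟩| = 4 and |⟨(2,0)⟩| = 2, so |H| is a multiple of lcm(4, 2) = 4 and divides |G| = 16.
Closing under the operation: H = {(0,0), (0,2), (1,1), (1,3), (2,0), (2,2), (3,1), (3,3)}, so |H| = 8.

8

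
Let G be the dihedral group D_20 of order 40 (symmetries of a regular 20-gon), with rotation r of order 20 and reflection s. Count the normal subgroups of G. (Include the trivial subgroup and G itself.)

G has 48 subgroups. Checking conjugation-invariance by order — order 1: 1/1 normal; order 2: 1/21 normal; order 4: 1/11 normal; order 5: 1/1 normal; order 8: 0/5 normal; order 10: 1/5 normal; order 20: 3/3 normal; order 40: 1/1 normal.
Total normal subgroups: 9.

9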